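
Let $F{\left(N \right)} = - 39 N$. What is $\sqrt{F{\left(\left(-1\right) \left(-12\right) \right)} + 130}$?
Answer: $13 i \sqrt{2} \approx 18.385 i$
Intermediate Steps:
$\sqrt{F{\left(\left(-1\right) \left(-12\right) \right)} + 130} = \sqrt{- 39 \left(\left(-1\right) \left(-12\right)\right) + 130} = \sqrt{\left(-39\right) 12 + 130} = \sqrt{-468 + 130} = \sqrt{-338} = 13 i \sqrt{2}$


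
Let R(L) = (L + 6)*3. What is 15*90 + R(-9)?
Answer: 1341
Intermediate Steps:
R(L) = 18 + 3*L (R(L) = (6 + L)*3 = 18 + 3*L)
15*90 + R(-9) = 15*90 + (18 + 3*(-9)) = 1350 + (18 - 27) = 1350 - 9 = 1341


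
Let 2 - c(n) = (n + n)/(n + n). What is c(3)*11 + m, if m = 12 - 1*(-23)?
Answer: 46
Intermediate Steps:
c(n) = 1 (c(n) = 2 - (n + n)/(n + n) = 2 - 2*n/(2*n) = 2 - 2*n*1/(2*n) = 2 - 1*1 = 2 - 1 = 1)
m = 35 (m = 12 + 23 = 35)
c(3)*11 + m = 1*11 + 35 = 11 + 35 = 46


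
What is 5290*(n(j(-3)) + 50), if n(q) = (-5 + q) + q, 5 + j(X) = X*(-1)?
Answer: 216890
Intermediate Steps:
j(X) = -5 - X (j(X) = -5 + X*(-1) = -5 - X)
n(q) = -5 + 2*q
5290*(n(j(-3)) + 50) = 5290*((-5 + 2*(-5 - 1*(-3))) + 50) = 5290*((-5 + 2*(-5 + 3)) + 50) = 5290*((-5 + 2*(-2)) + 50) = 5290*((-5 - 4) + 50) = 5290*(-9 + 50) = 5290*41 = 216890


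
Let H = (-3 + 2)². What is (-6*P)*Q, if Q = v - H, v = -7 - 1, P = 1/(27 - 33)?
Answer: -9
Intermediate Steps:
P = -⅙ (P = 1/(-6) = -⅙ ≈ -0.16667)
v = -8
H = 1 (H = (-1)² = 1)
Q = -9 (Q = -8 - 1*1 = -8 - 1 = -9)
(-6*P)*Q = -6*(-⅙)*(-9) = 1*(-9) = -9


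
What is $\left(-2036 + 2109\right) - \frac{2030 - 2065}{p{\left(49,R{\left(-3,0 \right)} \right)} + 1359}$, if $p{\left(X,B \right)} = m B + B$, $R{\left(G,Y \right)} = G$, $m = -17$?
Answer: $\frac{14678}{201} \approx 73.025$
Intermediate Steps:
$p{\left(X,B \right)} = - 16 B$ ($p{\left(X,B \right)} = - 17 B + B = - 16 B$)
$\left(-2036 + 2109\right) - \frac{2030 - 2065}{p{\left(49,R{\left(-3,0 \right)} \right)} + 1359} = \left(-2036 + 2109\right) - \frac{2030 - 2065}{\left(-16\right) \left(-3\right) + 1359} = 73 - - \frac{35}{48 + 1359} = 73 - - \frac{35}{1407} = 73 - \left(-35\right) \frac{1}{1407} = 73 - - \frac{5}{201} = 73 + \frac{5}{201} = \frac{14678}{201}$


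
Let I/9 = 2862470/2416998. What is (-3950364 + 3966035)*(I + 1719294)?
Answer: 10853619474675297/402833 ≈ 2.6943e+10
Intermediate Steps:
I = 4293705/402833 (I = 9*(2862470/2416998) = 9*(2862470*(1/2416998)) = 9*(1431235/1208499) = 4293705/402833 ≈ 10.659)
(-3950364 + 3966035)*(I + 1719294) = (-3950364 + 3966035)*(4293705/402833 + 1719294) = 15671*(692592653607/402833) = 10853619474675297/402833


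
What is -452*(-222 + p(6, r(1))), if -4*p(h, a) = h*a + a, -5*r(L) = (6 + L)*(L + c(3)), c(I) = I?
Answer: 479572/5 ≈ 95914.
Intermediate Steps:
r(L) = -(3 + L)*(6 + L)/5 (r(L) = -(6 + L)*(L + 3)/5 = -(6 + L)*(3 + L)/5 = -(3 + L)*(6 + L)/5)
p(h, a) = -a/4 - a*h/4 (p(h, a) = -(h*a + a)/4 = -(a*h + a)/4 = -(a + a*h)/4 = -a/4 - a*h/4)
-452*(-222 + p(6, r(1))) = -452*(-222 - (-18/5 - 9/5*1 - ⅕*1²)*(1 + 6)/4) = -452*(-222 - ¼*(-18/5 - 9/5 - ⅕*1)*7) = -452*(-222 - ¼*(-18/5 - 9/5 - ⅕)*7) = -452*(-222 - ¼*(-28/5)*7) = -452*(-222 + 49/5) = -452*(-1061/5) = 479572/5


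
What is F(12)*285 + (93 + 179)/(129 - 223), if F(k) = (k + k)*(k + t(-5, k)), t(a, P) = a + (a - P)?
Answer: -3214936/47 ≈ -68403.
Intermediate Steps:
t(a, P) = -P + 2*a
F(k) = -20*k (F(k) = (k + k)*(k + (-k + 2*(-5))) = (2*k)*(k + (-k - 10)) = (2*k)*(k + (-10 - k)) = (2*k)*(-10) = -20*k)
F(12)*285 + (93 + 179)/(129 - 223) = -20*12*285 + (93 + 179)/(129 - 223) = -240*285 + 272/(-94) = -68400 + 272*(-1/94) = -68400 - 136/47 = -3214936/47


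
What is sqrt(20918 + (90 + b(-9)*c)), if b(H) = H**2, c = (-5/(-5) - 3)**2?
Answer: 2*sqrt(5333) ≈ 146.05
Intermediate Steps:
c = 4 (c = (-5*(-1/5) - 3)**2 = (1 - 3)**2 = (-2)**2 = 4)
sqrt(20918 + (90 + b(-9)*c)) = sqrt(20918 + (90 + (-9)**2*4)) = sqrt(20918 + (90 + 81*4)) = sqrt(20918 + (90 + 324)) = sqrt(20918 + 414) = sqrt(21332) = 2*sqrt(5333)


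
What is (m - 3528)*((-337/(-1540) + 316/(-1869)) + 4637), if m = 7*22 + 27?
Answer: -6381598112293/411180 ≈ -1.5520e+7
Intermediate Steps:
m = 181 (m = 154 + 27 = 181)
(m - 3528)*((-337/(-1540) + 316/(-1869)) + 4637) = (181 - 3528)*((-337/(-1540) + 316/(-1869)) + 4637) = -3347*((-337*(-1/1540) + 316*(-1/1869)) + 4637) = -3347*((337/1540 - 316/1869) + 4637) = -3347*(20459/411180 + 4637) = -3347*1906662119/411180 = -6381598112293/411180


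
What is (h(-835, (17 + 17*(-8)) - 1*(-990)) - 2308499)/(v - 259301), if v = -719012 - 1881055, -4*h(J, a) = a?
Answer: 9234867/11437472 ≈ 0.80742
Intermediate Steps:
h(J, a) = -a/4
v = -2600067
(h(-835, (17 + 17*(-8)) - 1*(-990)) - 2308499)/(v - 259301) = (-((17 + 17*(-8)) - 1*(-990))/4 - 2308499)/(-2600067 - 259301) = (-((17 - 136) + 990)/4 - 2308499)/(-2859368) = (-(-119 + 990)/4 - 2308499)*(-1/2859368) = (-¼*871 - 2308499)*(-1/2859368) = (-871/4 - 2308499)*(-1/2859368) = -9234867/4*(-1/2859368) = 9234867/11437472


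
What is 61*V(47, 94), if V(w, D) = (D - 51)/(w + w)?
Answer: 2623/94 ≈ 27.904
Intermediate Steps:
V(w, D) = (-51 + D)/(2*w) (V(w, D) = (-51 + D)/((2*w)) = (-51 + D)*(1/(2*w)) = (-51 + D)/(2*w))
61*V(47, 94) = 61*((½)*(-51 + 94)/47) = 61*((½)*(1/47)*43) = 61*(43/94) = 2623/94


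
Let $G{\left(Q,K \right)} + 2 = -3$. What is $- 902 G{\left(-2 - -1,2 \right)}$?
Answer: $4510$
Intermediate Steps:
$G{\left(Q,K \right)} = -5$ ($G{\left(Q,K \right)} = -2 - 3 = -5$)
$- 902 G{\left(-2 - -1,2 \right)} = \left(-902\right) \left(-5\right) = 4510$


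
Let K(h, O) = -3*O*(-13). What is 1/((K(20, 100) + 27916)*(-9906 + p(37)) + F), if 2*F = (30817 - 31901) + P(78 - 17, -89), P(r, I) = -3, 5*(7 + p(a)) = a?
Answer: -10/3151571131 ≈ -3.1730e-9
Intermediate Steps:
p(a) = -7 + a/5
K(h, O) = 39*O
F = -1087/2 (F = ((30817 - 31901) - 3)/2 = (-1084 - 3)/2 = (1/2)*(-1087) = -1087/2 ≈ -543.50)
1/((K(20, 100) + 27916)*(-9906 + p(37)) + F) = 1/((39*100 + 27916)*(-9906 + (-7 + (1/5)*37)) - 1087/2) = 1/((3900 + 27916)*(-9906 + (-7 + 37/5)) - 1087/2) = 1/(31816*(-9906 + 2/5) - 1087/2) = 1/(31816*(-49528/5) - 1087/2) = 1/(-1575782848/5 - 1087/2) = 1/(-3151571131/10) = -10/3151571131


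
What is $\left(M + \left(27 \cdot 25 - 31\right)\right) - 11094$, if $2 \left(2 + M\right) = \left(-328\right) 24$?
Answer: $-14388$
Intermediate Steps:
$M = -3938$ ($M = -2 + \frac{\left(-328\right) 24}{2} = -2 + \frac{1}{2} \left(-7872\right) = -2 - 3936 = -3938$)
$\left(M + \left(27 \cdot 25 - 31\right)\right) - 11094 = \left(-3938 + \left(27 \cdot 25 - 31\right)\right) - 11094 = \left(-3938 + \left(675 - 31\right)\right) - 11094 = \left(-3938 + 644\right) - 11094 = -3294 - 11094 = -14388$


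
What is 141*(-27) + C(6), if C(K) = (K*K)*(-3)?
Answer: -3915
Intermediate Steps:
C(K) = -3*K² (C(K) = K²*(-3) = -3*K²)
141*(-27) + C(6) = 141*(-27) - 3*6² = -3807 - 3*36 = -3807 - 108 = -3915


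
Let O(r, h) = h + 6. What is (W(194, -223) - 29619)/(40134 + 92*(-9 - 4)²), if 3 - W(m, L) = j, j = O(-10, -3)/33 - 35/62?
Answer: -20197789/37975124 ≈ -0.53187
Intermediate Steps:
O(r, h) = 6 + h
j = -323/682 (j = (6 - 3)/33 - 35/62 = 3*(1/33) - 35*1/62 = 1/11 - 35/62 = -323/682 ≈ -0.47361)
W(m, L) = 2369/682 (W(m, L) = 3 - 1*(-323/682) = 3 + 323/682 = 2369/682)
(W(194, -223) - 29619)/(40134 + 92*(-9 - 4)²) = (2369/682 - 29619)/(40134 + 92*(-9 - 4)²) = -20197789/(682*(40134 + 92*(-13)²)) = -20197789/(682*(40134 + 92*169)) = -20197789/(682*(40134 + 15548)) = -20197789/682/55682 = -20197789/682*1/55682 = -20197789/37975124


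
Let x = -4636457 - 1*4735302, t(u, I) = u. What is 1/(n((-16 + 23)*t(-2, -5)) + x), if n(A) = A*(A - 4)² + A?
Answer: -1/9376309 ≈ -1.0665e-7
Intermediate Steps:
x = -9371759 (x = -4636457 - 4735302 = -9371759)
n(A) = A + A*(-4 + A)² (n(A) = A*(-4 + A)² + A = A + A*(-4 + A)²)
1/(n((-16 + 23)*t(-2, -5)) + x) = 1/(((-16 + 23)*(-2))*(1 + (-4 + (-16 + 23)*(-2))²) - 9371759) = 1/((7*(-2))*(1 + (-4 + 7*(-2))²) - 9371759) = 1/(-14*(1 + (-4 - 14)²) - 9371759) = 1/(-14*(1 + (-18)²) - 9371759) = 1/(-14*(1 + 324) - 9371759) = 1/(-14*325 - 9371759) = 1/(-4550 - 9371759) = 1/(-9376309) = -1/9376309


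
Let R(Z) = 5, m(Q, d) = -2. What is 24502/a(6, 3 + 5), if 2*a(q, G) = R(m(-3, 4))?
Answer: 49004/5 ≈ 9800.8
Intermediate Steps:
a(q, G) = 5/2 (a(q, G) = (½)*5 = 5/2)
24502/a(6, 3 + 5) = 24502/(5/2) = (⅖)*24502 = 49004/5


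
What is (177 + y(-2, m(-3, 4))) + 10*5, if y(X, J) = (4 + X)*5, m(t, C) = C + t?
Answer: 237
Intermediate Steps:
y(X, J) = 20 + 5*X
(177 + y(-2, m(-3, 4))) + 10*5 = (177 + (20 + 5*(-2))) + 10*5 = (177 + (20 - 10)) + 50 = (177 + 10) + 50 = 187 + 50 = 237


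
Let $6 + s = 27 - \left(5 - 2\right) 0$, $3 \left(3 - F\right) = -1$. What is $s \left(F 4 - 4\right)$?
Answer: $196$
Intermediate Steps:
$F = \frac{10}{3}$ ($F = 3 - - \frac{1}{3} = 3 + \frac{1}{3} = \frac{10}{3} \approx 3.3333$)
$s = 21$ ($s = -6 + \left(27 - \left(5 - 2\right) 0\right) = -6 + \left(27 - 3 \cdot 0\right) = -6 + \left(27 - 0\right) = -6 + \left(27 + 0\right) = -6 + 27 = 21$)
$s \left(F 4 - 4\right) = 21 \left(\frac{10}{3} \cdot 4 - 4\right) = 21 \left(\frac{40}{3} - 4\right) = 21 \cdot \frac{28}{3} = 196$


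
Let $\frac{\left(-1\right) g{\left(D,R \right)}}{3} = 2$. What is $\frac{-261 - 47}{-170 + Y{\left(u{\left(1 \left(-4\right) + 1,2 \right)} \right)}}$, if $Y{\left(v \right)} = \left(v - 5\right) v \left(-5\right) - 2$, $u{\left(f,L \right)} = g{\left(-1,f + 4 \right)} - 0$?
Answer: $\frac{154}{251} \approx 0.61355$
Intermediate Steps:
$g{\left(D,R \right)} = -6$ ($g{\left(D,R \right)} = \left(-3\right) 2 = -6$)
$u{\left(f,L \right)} = -6$ ($u{\left(f,L \right)} = -6 - 0 = -6 + 0 = -6$)
$Y{\left(v \right)} = -2 - 5 v \left(-5 + v\right)$ ($Y{\left(v \right)} = \left(-5 + v\right) v \left(-5\right) - 2 = v \left(-5 + v\right) \left(-5\right) - 2 = - 5 v \left(-5 + v\right) - 2 = -2 - 5 v \left(-5 + v\right)$)
$\frac{-261 - 47}{-170 + Y{\left(u{\left(1 \left(-4\right) + 1,2 \right)} \right)}} = \frac{-261 - 47}{-170 - \left(152 + 180\right)} = - \frac{308}{-170 - 332} = - \frac{308}{-502} = \left(-308\right) \left(- \frac{1}{502}\right) = \frac{154}{251}$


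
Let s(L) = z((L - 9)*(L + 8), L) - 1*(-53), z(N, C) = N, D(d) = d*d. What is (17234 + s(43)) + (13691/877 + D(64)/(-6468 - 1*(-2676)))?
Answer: 3956516084/207849 ≈ 19036.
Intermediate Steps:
D(d) = d²
s(L) = 53 + (-9 + L)*(8 + L) (s(L) = (L - 9)*(L + 8) - 1*(-53) = (-9 + L)*(8 + L) + 53 = 53 + (-9 + L)*(8 + L))
(17234 + s(43)) + (13691/877 + D(64)/(-6468 - 1*(-2676))) = (17234 + (-19 + 43² - 1*43)) + (13691/877 + 64²/(-6468 - 1*(-2676))) = (17234 + (-19 + 1849 - 43)) + (13691*(1/877) + 4096/(-6468 + 2676)) = (17234 + 1787) + (13691/877 + 4096/(-3792)) = 19021 + (13691/877 + 4096*(-1/3792)) = 19021 + (13691/877 - 256/237) = 19021 + 3020255/207849 = 3956516084/207849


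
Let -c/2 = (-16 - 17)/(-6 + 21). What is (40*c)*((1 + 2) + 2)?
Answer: 880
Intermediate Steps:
c = 22/5 (c = -2*(-16 - 17)/(-6 + 21) = -(-66)/15 = -2*(-11/5) = 22/5 ≈ 4.4000)
(40*c)*((1 + 2) + 2) = (40*(22/5))*((1 + 2) + 2) = 176*(3 + 2) = 176*5 = 880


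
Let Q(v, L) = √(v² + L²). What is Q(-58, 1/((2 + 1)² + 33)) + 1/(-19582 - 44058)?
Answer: -1/63640 + 13*√35113/42 ≈ 58.000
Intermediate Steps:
Q(v, L) = √(L² + v²)
Q(-58, 1/((2 + 1)² + 33)) + 1/(-19582 - 44058) = √((1/((2 + 1)² + 33))² + (-58)²) + 1/(-19582 - 44058) = √((1/(3² + 33))² + 3364) + 1/(-63640) = √((1/(9 + 33))² + 3364) - 1/63640 = √((1/42)² + 3364) - 1/63640 = √(1/1764 + 3364) - 1/63640 = √(5934097/1764) - 1/63640 = 13*√35113/42 - 1/63640 = -1/63640 + 13*√35113/42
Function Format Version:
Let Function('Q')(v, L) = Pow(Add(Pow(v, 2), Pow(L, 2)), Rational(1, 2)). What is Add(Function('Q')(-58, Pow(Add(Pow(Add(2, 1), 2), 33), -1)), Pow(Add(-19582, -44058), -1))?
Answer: Add(Rational(-1, 63640), Mul(Rational(13, 42), Pow(35113, Rational(1, 2)))) ≈ 58.000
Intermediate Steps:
Function('Q')(v, L) = Pow(Add(Pow(L, 2), Pow(v, 2)), Rational(1, 2))
Add(Function('Q')(-58, Pow(Add(Pow(Add(2, 1), 2), 33), -1)), Pow(Add(-19582, -44058), -1)) = Add(Pow(Add(Pow(Pow(Add(Pow(Add(2, 1), 2), 33), -1), 2), Pow(-58, 2)), Rational(1, 2)), Pow(Add(-19582, -44058), -1)) = Add(Pow(Add(Pow(Pow(Add(Pow(3, 2), 33), -1), 2), 3364), Rational(1, 2)), Pow(-63640, -1)) = Add(Pow(Add(Pow(Pow(Add(9, 33), -1), 2), 3364), Rational(1, 2)), Rational(-1, 63640)) = Add(Pow(Add(Pow(Pow(42, -1), 2), 3364), Rational(1, 2)), Rational(-1, 63640)) = Add(Pow(Add(Pow(Rational(1, 42), 2), 3364), Rational(1, 2)), Rational(-1, 63640)) = Add(Pow(Add(Rational(1, 1764), 3364), Rational(1, 2)), Rational(-1, 63640)) = Add(Pow(Rational(5934097, 1764), Rational(1, 2)), Rational(-1, 63640)) = Add(Mul(Rational(13, 42), Pow(35113, Rational(1, 2))), Rational(-1, 63640)) = Add(Rational(-1, 63640), Mul(Rational(13, 42), Pow(35113, Rational(1, 2))))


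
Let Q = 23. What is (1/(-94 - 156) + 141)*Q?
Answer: 810727/250 ≈ 3242.9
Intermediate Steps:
(1/(-94 - 156) + 141)*Q = (1/(-94 - 156) + 141)*23 = (1/(-250) + 141)*23 = (-1/250 + 141)*23 = (35249/250)*23 = 810727/250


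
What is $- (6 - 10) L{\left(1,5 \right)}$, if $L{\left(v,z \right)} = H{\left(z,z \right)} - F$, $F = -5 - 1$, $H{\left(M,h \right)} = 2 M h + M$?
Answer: $244$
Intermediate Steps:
$H{\left(M,h \right)} = M + 2 M h$ ($H{\left(M,h \right)} = 2 M h + M = M + 2 M h$)
$F = -6$
$L{\left(v,z \right)} = 6 + z \left(1 + 2 z\right)$ ($L{\left(v,z \right)} = z \left(1 + 2 z\right) - -6 = z \left(1 + 2 z\right) + 6 = 6 + z \left(1 + 2 z\right)$)
$- (6 - 10) L{\left(1,5 \right)} = - (6 - 10) \left(6 + 5 \left(1 + 2 \cdot 5\right)\right) = - (6 - 10) \left(6 + 5 \left(1 + 10\right)\right) = \left(-1\right) \left(-4\right) \left(6 + 5 \cdot 11\right) = 4 \left(6 + 55\right) = 4 \cdot 61 = 244$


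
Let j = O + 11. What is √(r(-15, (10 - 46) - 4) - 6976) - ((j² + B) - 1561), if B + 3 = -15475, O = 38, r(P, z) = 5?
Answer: 14638 + I*√6971 ≈ 14638.0 + 83.493*I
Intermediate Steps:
B = -15478 (B = -3 - 15475 = -15478)
j = 49 (j = 38 + 11 = 49)
√(r(-15, (10 - 46) - 4) - 6976) - ((j² + B) - 1561) = √(5 - 6976) - ((49² - 15478) - 1561) = √(-6971) - ((2401 - 15478) - 1561) = I*√6971 - (-13077 - 1561) = I*√6971 - 1*(-14638) = I*√6971 + 14638 = 14638 + I*√6971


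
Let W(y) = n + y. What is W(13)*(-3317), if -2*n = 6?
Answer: -33170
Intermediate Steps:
n = -3 (n = -½*6 = -3)
W(y) = -3 + y
W(13)*(-3317) = (-3 + 13)*(-3317) = 10*(-3317) = -33170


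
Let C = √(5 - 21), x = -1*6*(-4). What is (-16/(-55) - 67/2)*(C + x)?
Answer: -43836/55 - 7306*I/55 ≈ -797.02 - 132.84*I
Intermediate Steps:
x = 24 (x = -6*(-4) = 24)
C = 4*I (C = √(-16) = 4*I ≈ 4.0*I)
(-16/(-55) - 67/2)*(C + x) = (-16/(-55) - 67/2)*(4*I + 24) = (-16*(-1/55) - 67*½)*(24 + 4*I) = (16/55 - 67/2)*(24 + 4*I) = -3653*(24 + 4*I)/110 = -43836/55 - 7306*I/55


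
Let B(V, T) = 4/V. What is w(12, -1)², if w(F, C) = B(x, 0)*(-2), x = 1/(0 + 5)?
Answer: 1600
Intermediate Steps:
x = ⅕ (x = 1/5 = ⅕ ≈ 0.20000)
w(F, C) = -40 (w(F, C) = (4/(⅕))*(-2) = (4*5)*(-2) = 20*(-2) = -40)
w(12, -1)² = (-40)² = 1600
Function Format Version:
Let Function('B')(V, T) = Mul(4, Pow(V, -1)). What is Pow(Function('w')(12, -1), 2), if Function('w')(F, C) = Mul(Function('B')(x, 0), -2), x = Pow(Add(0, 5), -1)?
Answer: 1600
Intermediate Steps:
x = Rational(1, 5) (x = Pow(5, -1) = Rational(1, 5) ≈ 0.20000)
Function('w')(F, C) = -40 (Function('w')(F, C) = Mul(Mul(4, Pow(Rational(1, 5), -1)), -2) = Mul(Mul(4, 5), -2) = Mul(20, -2) = -40)
Pow(Function('w')(12, -1), 2) = Pow(-40, 2) = 1600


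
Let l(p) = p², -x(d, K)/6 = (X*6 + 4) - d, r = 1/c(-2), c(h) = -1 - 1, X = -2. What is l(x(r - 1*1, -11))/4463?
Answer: 1521/4463 ≈ 0.34080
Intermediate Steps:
c(h) = -2
r = -½ (r = 1/(-2) = -½ ≈ -0.50000)
x(d, K) = 48 + 6*d (x(d, K) = -6*((-2*6 + 4) - d) = -6*((-12 + 4) - d) = -6*(-8 - d) = 48 + 6*d)
l(x(r - 1*1, -11))/4463 = (48 + 6*(-½ - 1*1))²/4463 = (48 + 6*(-½ - 1))²*(1/4463) = (48 + 6*(-3/2))²*(1/4463) = (48 - 9)²*(1/4463) = 39²*(1/4463) = 1521*(1/4463) = 1521/4463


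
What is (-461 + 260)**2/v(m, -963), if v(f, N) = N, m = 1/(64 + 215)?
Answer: -4489/107 ≈ -41.953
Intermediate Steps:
m = 1/279 ≈ 0.0035842
(-461 + 260)**2/v(m, -963) = (-461 + 260)**2/(-963) = (-201)**2*(-1/963) = 40401*(-1/963) = -4489/107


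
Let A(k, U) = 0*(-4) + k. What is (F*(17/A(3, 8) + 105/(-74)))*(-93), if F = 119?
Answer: -3478727/74 ≈ -47010.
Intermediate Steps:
A(k, U) = k (A(k, U) = 0 + k = k)
(F*(17/A(3, 8) + 105/(-74)))*(-93) = (119*(17/3 + 105/(-74)))*(-93) = (119*(17*(⅓) + 105*(-1/74)))*(-93) = (119*(17/3 - 105/74))*(-93) = (119*(943/222))*(-93) = (112217/222)*(-93) = -3478727/74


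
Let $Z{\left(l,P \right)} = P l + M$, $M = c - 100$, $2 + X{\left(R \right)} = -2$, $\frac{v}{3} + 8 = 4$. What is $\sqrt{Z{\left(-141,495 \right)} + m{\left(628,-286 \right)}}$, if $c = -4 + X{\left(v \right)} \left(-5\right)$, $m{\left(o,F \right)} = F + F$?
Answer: $i \sqrt{70451} \approx 265.43 i$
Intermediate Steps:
$v = -12$ ($v = -24 + 3 \cdot 4 = -24 + 12 = -12$)
$X{\left(R \right)} = -4$ ($X{\left(R \right)} = -2 - 2 = -4$)
$m{\left(o,F \right)} = 2 F$
$c = 16$ ($c = -4 - -20 = -4 + 20 = 16$)
$M = -84$ ($M = 16 - 100 = -84$)
$Z{\left(l,P \right)} = -84 + P l$ ($Z{\left(l,P \right)} = P l - 84 = -84 + P l$)
$\sqrt{Z{\left(-141,495 \right)} + m{\left(628,-286 \right)}} = \sqrt{\left(-84 + 495 \left(-141\right)\right) + 2 \left(-286\right)} = \sqrt{\left(-84 - 69795\right) - 572} = \sqrt{-69879 - 572} = \sqrt{-70451} = i \sqrt{70451}$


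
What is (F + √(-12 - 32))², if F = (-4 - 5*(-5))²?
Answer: 194437 + 1764*I*√11 ≈ 1.9444e+5 + 5850.5*I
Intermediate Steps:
F = 441 (F = (-4 + 25)² = 21² = 441)
(F + √(-12 - 32))² = (441 + √(-12 - 32))² = (441 + √(-44))² = (441 + 2*I*√11)²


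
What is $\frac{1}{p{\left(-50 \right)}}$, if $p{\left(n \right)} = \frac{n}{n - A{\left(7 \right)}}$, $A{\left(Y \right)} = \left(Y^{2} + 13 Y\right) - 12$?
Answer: $\frac{89}{25} \approx 3.56$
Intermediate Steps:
$A{\left(Y \right)} = -12 + Y^{2} + 13 Y$
$p{\left(n \right)} = \frac{n}{-128 + n}$ ($p{\left(n \right)} = \frac{n}{n - \left(-12 + 7^{2} + 13 \cdot 7\right)} = \frac{n}{n - \left(-12 + 49 + 91\right)} = \frac{n}{n - 128} = \frac{n}{-128 + n}$)
$\frac{1}{p{\left(-50 \right)}} = \frac{1}{\left(-50\right) \frac{1}{-128 - 50}} = \frac{1}{\left(-50\right) \frac{1}{-178}} = \frac{1}{\left(-50\right) \left(- \frac{1}{178}\right)} = \frac{1}{\frac{25}{89}} = \frac{89}{25}$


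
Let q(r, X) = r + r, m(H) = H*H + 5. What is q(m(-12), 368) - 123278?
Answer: -122980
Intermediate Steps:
m(H) = 5 + H**2 (m(H) = H**2 + 5 = 5 + H**2)
q(r, X) = 2*r
q(m(-12), 368) - 123278 = 2*(5 + (-12)**2) - 123278 = 2*(5 + 144) - 123278 = 2*149 - 123278 = 298 - 123278 = -122980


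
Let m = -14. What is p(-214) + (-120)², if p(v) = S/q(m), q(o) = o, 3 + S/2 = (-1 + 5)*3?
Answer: 100791/7 ≈ 14399.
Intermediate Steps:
S = 18 (S = -6 + 2*((-1 + 5)*3) = -6 + 2*(4*3) = -6 + 2*12 = -6 + 24 = 18)
p(v) = -9/7 (p(v) = 18/(-14) = 18*(-1/14) = -9/7)
p(-214) + (-120)² = -9/7 + (-120)² = -9/7 + 14400 = 100791/7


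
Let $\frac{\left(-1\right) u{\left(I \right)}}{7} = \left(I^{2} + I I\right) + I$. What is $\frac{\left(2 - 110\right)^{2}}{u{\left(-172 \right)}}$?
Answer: $- \frac{2916}{103243} \approx -0.028244$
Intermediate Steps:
$u{\left(I \right)} = - 14 I^{2} - 7 I$ ($u{\left(I \right)} = - 7 \left(\left(I^{2} + I I\right) + I\right) = - 7 \left(\left(I^{2} + I^{2}\right) + I\right) = - 7 \left(2 I^{2} + I\right) = - 7 \left(I + 2 I^{2}\right) = - 14 I^{2} - 7 I$)
$\frac{\left(2 - 110\right)^{2}}{u{\left(-172 \right)}} = \frac{\left(2 - 110\right)^{2}}{\left(-7\right) \left(-172\right) \left(1 + 2 \left(-172\right)\right)} = \frac{\left(-108\right)^{2}}{\left(-7\right) \left(-172\right) \left(1 - 344\right)} = \frac{11664}{\left(-7\right) \left(-172\right) \left(-343\right)} = \frac{11664}{-412972} = 11664 \left(- \frac{1}{412972}\right) = - \frac{2916}{103243}$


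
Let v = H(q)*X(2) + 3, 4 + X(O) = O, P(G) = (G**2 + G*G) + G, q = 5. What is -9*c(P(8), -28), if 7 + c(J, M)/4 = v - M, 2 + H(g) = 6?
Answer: -576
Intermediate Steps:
H(g) = 4 (H(g) = -2 + 6 = 4)
P(G) = G + 2*G**2 (P(G) = (G**2 + G**2) + G = 2*G**2 + G = G + 2*G**2)
X(O) = -4 + O
v = -5 (v = 4*(-4 + 2) + 3 = 4*(-2) + 3 = -8 + 3 = -5)
c(J, M) = -48 - 4*M (c(J, M) = -28 + 4*(-5 - M) = -28 + (-20 - 4*M) = -48 - 4*M)
-9*c(P(8), -28) = -9*(-48 - 4*(-28)) = -9*(-48 + 112) = -9*64 = -576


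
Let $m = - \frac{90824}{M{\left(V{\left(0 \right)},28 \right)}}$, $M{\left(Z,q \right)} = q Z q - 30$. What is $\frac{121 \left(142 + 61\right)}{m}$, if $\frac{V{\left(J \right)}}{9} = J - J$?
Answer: $\frac{368445}{45412} \approx 8.1134$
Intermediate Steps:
$V{\left(J \right)} = 0$ ($V{\left(J \right)} = 9 \left(J - J\right) = 9 \cdot 0 = 0$)
$M{\left(Z,q \right)} = -30 + Z q^{2}$ ($M{\left(Z,q \right)} = Z q q - 30 = Z q^{2} - 30 = -30 + Z q^{2}$)
$m = \frac{45412}{15}$ ($m = - \frac{90824}{-30 + 0 \cdot 28^{2}} = - \frac{90824}{-30 + 0 \cdot 784} = - \frac{90824}{-30 + 0} = - \frac{90824}{-30} = \left(-90824\right) \left(- \frac{1}{30}\right) = \frac{45412}{15} \approx 3027.5$)
$\frac{121 \left(142 + 61\right)}{m} = \frac{121 \left(142 + 61\right)}{\frac{45412}{15}} = 121 \cdot 203 \cdot \frac{15}{45412} = 24563 \cdot \frac{15}{45412} = \frac{368445}{45412}$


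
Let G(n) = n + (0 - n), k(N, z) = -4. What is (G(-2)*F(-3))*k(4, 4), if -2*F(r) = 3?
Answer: 0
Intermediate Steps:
F(r) = -3/2 (F(r) = -½*3 = -3/2)
G(n) = 0 (G(n) = n - n = 0)
(G(-2)*F(-3))*k(4, 4) = (0*(-3/2))*(-4) = 0*(-4) = 0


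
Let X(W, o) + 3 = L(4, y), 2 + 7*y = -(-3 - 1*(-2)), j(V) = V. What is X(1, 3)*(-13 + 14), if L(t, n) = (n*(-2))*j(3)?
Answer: -15/7 ≈ -2.1429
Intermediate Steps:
y = -⅐ (y = -2/7 + (-(-3 - 1*(-2)))/7 = -2/7 + (-(-3 + 2))/7 = -2/7 + (-1*(-1))/7 = -2/7 + (⅐)*1 = -2/7 + ⅐ = -⅐ ≈ -0.14286)
L(t, n) = -6*n (L(t, n) = (n*(-2))*3 = -2*n*3 = -6*n)
X(W, o) = -15/7 (X(W, o) = -3 - 6*(-⅐) = -3 + 6/7 = -15/7)
X(1, 3)*(-13 + 14) = -15*(-13 + 14)/7 = -15/7*1 = -15/7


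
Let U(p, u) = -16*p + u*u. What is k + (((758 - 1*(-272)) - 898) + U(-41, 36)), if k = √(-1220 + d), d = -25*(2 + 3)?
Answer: 2084 + I*√1345 ≈ 2084.0 + 36.674*I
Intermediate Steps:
d = -125 (d = -25*5 = -125)
U(p, u) = u² - 16*p (U(p, u) = -16*p + u² = u² - 16*p)
k = I*√1345 (k = √(-1220 - 125) = √(-1345) = I*√1345 ≈ 36.674*I)
k + (((758 - 1*(-272)) - 898) + U(-41, 36)) = I*√1345 + (((758 - 1*(-272)) - 898) + (36² - 16*(-41))) = I*√1345 + (((758 + 272) - 898) + (1296 + 656)) = I*√1345 + ((1030 - 898) + 1952) = I*√1345 + (132 + 1952) = I*√1345 + 2084 = 2084 + I*√1345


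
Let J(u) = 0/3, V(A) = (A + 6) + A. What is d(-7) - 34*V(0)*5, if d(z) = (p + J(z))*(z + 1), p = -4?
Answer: -996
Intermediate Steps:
V(A) = 6 + 2*A (V(A) = (6 + A) + A = 6 + 2*A)
J(u) = 0 (J(u) = 0*(⅓) = 0)
d(z) = -4 - 4*z (d(z) = (-4 + 0)*(z + 1) = -4*(1 + z) = -4 - 4*z)
d(-7) - 34*V(0)*5 = (-4 - 4*(-7)) - 34*(6 + 2*0)*5 = (-4 + 28) - 34*(6 + 0)*5 = 24 - 204*5 = 24 - 34*30 = 24 - 1020 = -996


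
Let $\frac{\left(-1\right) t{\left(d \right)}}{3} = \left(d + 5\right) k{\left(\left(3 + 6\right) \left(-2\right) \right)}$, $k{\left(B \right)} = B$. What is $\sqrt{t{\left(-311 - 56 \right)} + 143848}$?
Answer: $10 \sqrt{1243} \approx 352.56$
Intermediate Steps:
$t{\left(d \right)} = 270 + 54 d$ ($t{\left(d \right)} = - 3 \left(d + 5\right) \left(3 + 6\right) \left(-2\right) = - 3 \left(5 + d\right) 9 \left(-2\right) = - 3 \left(5 + d\right) \left(-18\right) = - 3 \left(-90 - 18 d\right) = 270 + 54 d$)
$\sqrt{t{\left(-311 - 56 \right)} + 143848} = \sqrt{\left(270 + 54 \left(-311 - 56\right)\right) + 143848} = \sqrt{\left(270 + 54 \left(-367\right)\right) + 143848} = \sqrt{\left(270 - 19818\right) + 143848} = \sqrt{-19548 + 143848} = \sqrt{124300} = 10 \sqrt{1243}$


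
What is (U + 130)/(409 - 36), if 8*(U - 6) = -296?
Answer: 99/373 ≈ 0.26542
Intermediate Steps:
U = -31 (U = 6 + (1/8)*(-296) = 6 - 37 = -31)
(U + 130)/(409 - 36) = (-31 + 130)/(409 - 36) = 99/373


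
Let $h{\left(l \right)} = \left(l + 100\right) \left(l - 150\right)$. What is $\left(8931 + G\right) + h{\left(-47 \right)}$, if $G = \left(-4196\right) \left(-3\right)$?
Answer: $11078$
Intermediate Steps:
$h{\left(l \right)} = \left(-150 + l\right) \left(100 + l\right)$ ($h{\left(l \right)} = \left(100 + l\right) \left(-150 + l\right) = \left(-150 + l\right) \left(100 + l\right)$)
$G = 12588$
$\left(8931 + G\right) + h{\left(-47 \right)} = \left(8931 + 12588\right) - \left(12650 - 2209\right) = 21519 + \left(-15000 + 2209 + 2350\right) = 21519 - 10441 = 11078$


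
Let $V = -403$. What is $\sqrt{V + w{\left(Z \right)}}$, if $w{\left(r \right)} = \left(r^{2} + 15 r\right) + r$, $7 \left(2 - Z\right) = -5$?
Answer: $\frac{i \sqrt{17258}}{7} \approx 18.767 i$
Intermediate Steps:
$Z = \frac{19}{7}$ ($Z = 2 - - \frac{5}{7} = 2 + \frac{5}{7} = \frac{19}{7} \approx 2.7143$)
$w{\left(r \right)} = r^{2} + 16 r$
$\sqrt{V + w{\left(Z \right)}} = \sqrt{-403 + \frac{19 \left(16 + \frac{19}{7}\right)}{7}} = \sqrt{-403 + \frac{19}{7} \cdot \frac{131}{7}} = \sqrt{-403 + \frac{2489}{49}} = \sqrt{- \frac{17258}{49}} = \frac{i \sqrt{17258}}{7}$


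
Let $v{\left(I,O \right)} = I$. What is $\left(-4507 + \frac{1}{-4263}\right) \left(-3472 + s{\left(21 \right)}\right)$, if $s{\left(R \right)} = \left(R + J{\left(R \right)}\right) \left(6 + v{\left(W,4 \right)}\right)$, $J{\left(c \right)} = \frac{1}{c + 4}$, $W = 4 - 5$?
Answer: $\frac{323437399228}{21315} \approx 1.5174 \cdot 10^{7}$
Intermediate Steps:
$W = -1$
$J{\left(c \right)} = \frac{1}{4 + c}$
$s{\left(R \right)} = 5 R + \frac{5}{4 + R}$ ($s{\left(R \right)} = \left(R + \frac{1}{4 + R}\right) \left(6 - 1\right) = \left(R + \frac{1}{4 + R}\right) 5 = 5 R + \frac{5}{4 + R}$)
$\left(-4507 + \frac{1}{-4263}\right) \left(-3472 + s{\left(21 \right)}\right) = \left(-4507 + \frac{1}{-4263}\right) \left(-3472 + \frac{5 \left(1 + 21 \left(4 + 21\right)\right)}{4 + 21}\right) = \left(-4507 - \frac{1}{4263}\right) \left(-3472 + \frac{5 \left(1 + 21 \cdot 25\right)}{25}\right) = - \frac{19213342 \left(-3472 + 5 \cdot \frac{1}{25} \left(1 + 525\right)\right)}{4263} = - \frac{19213342 \left(-3472 + 5 \cdot \frac{1}{25} \cdot 526\right)}{4263} = - \frac{19213342 \left(-3472 + \frac{526}{5}\right)}{4263} = \left(- \frac{19213342}{4263}\right) \left(- \frac{16834}{5}\right) = \frac{323437399228}{21315}$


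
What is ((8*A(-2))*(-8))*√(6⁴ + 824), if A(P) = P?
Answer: 256*√530 ≈ 5893.6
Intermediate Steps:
((8*A(-2))*(-8))*√(6⁴ + 824) = ((8*(-2))*(-8))*√(6⁴ + 824) = (-16*(-8))*√(1296 + 824) = 128*√2120 = 128*(2*√530) = 256*√530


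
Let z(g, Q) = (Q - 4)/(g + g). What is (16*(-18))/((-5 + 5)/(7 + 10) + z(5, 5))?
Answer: -2880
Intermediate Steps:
z(g, Q) = (-4 + Q)/(2*g) (z(g, Q) = (-4 + Q)/((2*g)) = (-4 + Q)*(1/(2*g)) = (-4 + Q)/(2*g))
(16*(-18))/((-5 + 5)/(7 + 10) + z(5, 5)) = (16*(-18))/((-5 + 5)/(7 + 10) + (½)*(-4 + 5)/5) = -288/(0/17 + (½)*(⅕)*1) = -288/(0*(1/17) + ⅒) = -288/(0 + ⅒) = -288/⅒ = -288*10 = -2880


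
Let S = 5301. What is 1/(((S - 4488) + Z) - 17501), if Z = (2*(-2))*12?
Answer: -1/16736 ≈ -5.9751e-5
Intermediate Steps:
Z = -48 (Z = -4*12 = -48)
1/(((S - 4488) + Z) - 17501) = 1/(((5301 - 4488) - 48) - 17501) = 1/((813 - 48) - 17501) = 1/(765 - 17501) = 1/(-16736) = -1/16736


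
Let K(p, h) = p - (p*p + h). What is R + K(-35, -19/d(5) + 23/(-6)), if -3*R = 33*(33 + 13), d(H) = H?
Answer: -52751/30 ≈ -1758.4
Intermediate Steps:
R = -506 (R = -11*(33 + 13) = -11*46 = -⅓*1518 = -506)
K(p, h) = p - h - p² (K(p, h) = p - (p² + h) = p - (h + p²) = p + (-h - p²) = p - h - p²)
R + K(-35, -19/d(5) + 23/(-6)) = -506 + (-35 - (-19/5 + 23/(-6)) - 1*(-35)²) = -506 + (-35 - (-19*⅕ + 23*(-⅙)) - 1*1225) = -506 + (-35 - (-19/5 - 23/6) - 1225) = -506 + (-35 - 1*(-229/30) - 1225) = -506 + (-35 + 229/30 - 1225) = -506 - 37571/30 = -52751/30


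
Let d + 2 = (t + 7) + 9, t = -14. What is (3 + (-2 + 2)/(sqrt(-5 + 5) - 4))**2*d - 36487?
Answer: -36487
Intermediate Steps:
d = 0 (d = -2 + ((-14 + 7) + 9) = -2 + (-7 + 9) = -2 + 2 = 0)
(3 + (-2 + 2)/(sqrt(-5 + 5) - 4))**2*d - 36487 = (3 + (-2 + 2)/(sqrt(-5 + 5) - 4))**2*0 - 36487 = (3 + 0/(sqrt(0) - 4))**2*0 - 36487 = (3 + 0/(0 - 4))**2*0 - 36487 = (3 + 0/(-4))**2*0 - 36487 = (3 + 0*(-1/4))**2*0 - 36487 = (3 + 0)**2*0 - 36487 = 3**2*0 - 36487 = 9*0 - 36487 = 0 - 36487 = -36487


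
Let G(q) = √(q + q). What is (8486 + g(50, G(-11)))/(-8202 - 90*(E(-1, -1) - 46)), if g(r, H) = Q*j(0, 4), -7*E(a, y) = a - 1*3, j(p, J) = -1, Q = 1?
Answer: -59395/28794 ≈ -2.0628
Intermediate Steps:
G(q) = √2*√q (G(q) = √(2*q) = √2*√q)
E(a, y) = 3/7 - a/7 (E(a, y) = -(a - 1*3)/7 = -(a - 3)/7 = -(-3 + a)/7 = 3/7 - a/7)
g(r, H) = -1 (g(r, H) = 1*(-1) = -1)
(8486 + g(50, G(-11)))/(-8202 - 90*(E(-1, -1) - 46)) = (8486 - 1)/(-8202 - 90*((3/7 - ⅐*(-1)) - 46)) = 8485/(-8202 - 90*((3/7 + ⅐) - 46)) = 8485/(-8202 - 90*(4/7 - 46)) = 8485/(-8202 - 90*(-318/7)) = 8485/(-8202 + 28620/7) = 8485/(-28794/7) = 8485*(-7/28794) = -59395/28794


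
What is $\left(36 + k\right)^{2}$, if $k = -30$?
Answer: $36$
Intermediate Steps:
$\left(36 + k\right)^{2} = \left(36 - 30\right)^{2} = 6^{2} = 36$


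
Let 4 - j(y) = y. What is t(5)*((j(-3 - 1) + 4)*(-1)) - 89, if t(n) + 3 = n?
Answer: -113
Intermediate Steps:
j(y) = 4 - y
t(n) = -3 + n
t(5)*((j(-3 - 1) + 4)*(-1)) - 89 = (-3 + 5)*(((4 - (-3 - 1)) + 4)*(-1)) - 89 = 2*(((4 - 1*(-4)) + 4)*(-1)) - 89 = 2*(((4 + 4) + 4)*(-1)) - 89 = 2*((8 + 4)*(-1)) - 89 = 2*(12*(-1)) - 89 = 2*(-12) - 89 = -24 - 89 = -113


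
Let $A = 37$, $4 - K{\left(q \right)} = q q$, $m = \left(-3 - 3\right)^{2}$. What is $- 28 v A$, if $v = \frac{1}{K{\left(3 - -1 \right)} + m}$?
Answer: $- \frac{259}{6} \approx -43.167$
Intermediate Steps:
$m = 36$ ($m = \left(-6\right)^{2} = 36$)
$K{\left(q \right)} = 4 - q^{2}$ ($K{\left(q \right)} = 4 - q q = 4 - q^{2}$)
$v = \frac{1}{24}$ ($v = \frac{1}{\left(4 - \left(3 - -1\right)^{2}\right) + 36} = \frac{1}{\left(4 - \left(3 + 1\right)^{2}\right) + 36} = \frac{1}{\left(4 - 4^{2}\right) + 36} = \frac{1}{\left(4 - 16\right) + 36} = \frac{1}{-12 + 36} = \frac{1}{24} \approx 0.041667$)
$- 28 v A = \left(-28\right) \frac{1}{24} \cdot 37 = \left(- \frac{7}{6}\right) 37 = - \frac{259}{6}$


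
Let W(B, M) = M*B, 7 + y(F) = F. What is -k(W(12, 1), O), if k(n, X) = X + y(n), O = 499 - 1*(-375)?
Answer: -879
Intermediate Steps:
y(F) = -7 + F
W(B, M) = B*M
O = 874 (O = 499 + 375 = 874)
k(n, X) = -7 + X + n (k(n, X) = X + (-7 + n) = -7 + X + n)
-k(W(12, 1), O) = -(-7 + 874 + 12*1) = -(-7 + 874 + 12) = -1*879 = -879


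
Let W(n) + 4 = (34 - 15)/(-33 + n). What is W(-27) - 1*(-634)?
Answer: 37781/60 ≈ 629.68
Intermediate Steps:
W(n) = -4 + 19/(-33 + n) (W(n) = -4 + (34 - 15)/(-33 + n) = -4 + 19/(-33 + n))
W(-27) - 1*(-634) = (151 - 4*(-27))/(-33 - 27) - 1*(-634) = (151 + 108)/(-60) + 634 = -1/60*259 + 634 = -259/60 + 634 = 37781/60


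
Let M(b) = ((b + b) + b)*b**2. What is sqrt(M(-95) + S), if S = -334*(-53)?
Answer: I*sqrt(2554423) ≈ 1598.3*I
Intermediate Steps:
S = 17702
M(b) = 3*b**3 (M(b) = (2*b + b)*b**2 = (3*b)*b**2 = 3*b**3)
sqrt(M(-95) + S) = sqrt(3*(-95)**3 + 17702) = sqrt(3*(-857375) + 17702) = sqrt(-2572125 + 17702) = sqrt(-2554423) = I*sqrt(2554423)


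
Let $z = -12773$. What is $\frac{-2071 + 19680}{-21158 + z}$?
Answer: $- \frac{17609}{33931} \approx -0.51896$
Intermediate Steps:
$\frac{-2071 + 19680}{-21158 + z} = \frac{-2071 + 19680}{-21158 - 12773} = \frac{17609}{-33931} = 17609 \left(- \frac{1}{33931}\right) = - \frac{17609}{33931}$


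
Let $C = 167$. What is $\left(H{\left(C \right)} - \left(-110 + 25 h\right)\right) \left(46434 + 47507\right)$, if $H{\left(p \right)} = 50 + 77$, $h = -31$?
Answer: $95068292$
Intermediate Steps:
$H{\left(p \right)} = 127$
$\left(H{\left(C \right)} - \left(-110 + 25 h\right)\right) \left(46434 + 47507\right) = \left(127 + \left(110 - -775\right)\right) \left(46434 + 47507\right) = \left(127 + \left(110 + 775\right)\right) 93941 = \left(127 + 885\right) 93941 = 1012 \cdot 93941 = 95068292$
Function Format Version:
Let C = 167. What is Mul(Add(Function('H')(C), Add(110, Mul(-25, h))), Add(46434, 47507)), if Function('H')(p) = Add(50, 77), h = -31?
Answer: 95068292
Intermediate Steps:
Function('H')(p) = 127
Mul(Add(Function('H')(C), Add(110, Mul(-25, h))), Add(46434, 47507)) = Mul(Add(127, Add(110, Mul(-25, -31))), Add(46434, 47507)) = Mul(Add(127, Add(110, 775)), 93941) = Mul(Add(127, 885), 93941) = Mul(1012, 93941) = 95068292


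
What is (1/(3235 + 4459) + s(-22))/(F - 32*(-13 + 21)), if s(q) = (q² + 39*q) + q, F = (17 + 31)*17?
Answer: -3046823/4308640 ≈ -0.70714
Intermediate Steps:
F = 816 (F = 48*17 = 816)
s(q) = q² + 40*q
(1/(3235 + 4459) + s(-22))/(F - 32*(-13 + 21)) = (1/(3235 + 4459) - 22*(40 - 22))/(816 - 32*(-13 + 21)) = (1/7694 - 22*18)/(816 - 32*8) = (1/7694 - 396)/(816 - 256) = -3046823/7694/560 = -3046823/7694*1/560 = -3046823/4308640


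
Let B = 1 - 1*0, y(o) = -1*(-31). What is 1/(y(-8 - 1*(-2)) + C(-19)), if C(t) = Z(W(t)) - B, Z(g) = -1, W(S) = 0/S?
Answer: 1/29 ≈ 0.034483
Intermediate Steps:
W(S) = 0
y(o) = 31
B = 1 (B = 1 + 0 = 1)
C(t) = -2 (C(t) = -1 - 1*1 = -1 - 1 = -2)
1/(y(-8 - 1*(-2)) + C(-19)) = 1/(31 - 2) = 1/29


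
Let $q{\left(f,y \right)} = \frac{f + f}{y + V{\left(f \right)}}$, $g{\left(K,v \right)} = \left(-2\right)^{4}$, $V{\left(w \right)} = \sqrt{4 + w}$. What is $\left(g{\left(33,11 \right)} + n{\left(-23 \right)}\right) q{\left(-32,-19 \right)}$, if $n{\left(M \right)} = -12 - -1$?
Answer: $\frac{6080}{389} + \frac{640 i \sqrt{7}}{389} \approx 15.63 + 4.3529 i$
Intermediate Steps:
$n{\left(M \right)} = -11$ ($n{\left(M \right)} = -12 + 1 = -11$)
$g{\left(K,v \right)} = 16$
$q{\left(f,y \right)} = \frac{2 f}{y + \sqrt{4 + f}}$ ($q{\left(f,y \right)} = \frac{f + f}{y + \sqrt{4 + f}} = \frac{2 f}{y + \sqrt{4 + f}}$)
$\left(g{\left(33,11 \right)} + n{\left(-23 \right)}\right) q{\left(-32,-19 \right)} = \left(16 - 11\right) 2 \left(-32\right) \frac{1}{-19 + \sqrt{4 - 32}} = 5 \cdot 2 \left(-32\right) \frac{1}{-19 + \sqrt{-28}} = 5 \cdot 2 \left(-32\right) \frac{1}{-19 + 2 i \sqrt{7}} = 5 \left(- \frac{64}{-19 + 2 i \sqrt{7}}\right) = - \frac{320}{-19 + 2 i \sqrt{7}}$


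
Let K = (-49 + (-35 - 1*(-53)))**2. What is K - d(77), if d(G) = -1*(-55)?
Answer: 906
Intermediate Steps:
d(G) = 55
K = 961 (K = (-49 + (-35 + 53))**2 = (-49 + 18)**2 = (-31)**2 = 961)
K - d(77) = 961 - 1*55 = 961 - 55 = 906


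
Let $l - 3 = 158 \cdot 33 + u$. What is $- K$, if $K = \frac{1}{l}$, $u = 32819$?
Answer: $- \frac{1}{38036} \approx -2.6291 \cdot 10^{-5}$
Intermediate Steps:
$l = 38036$ ($l = 3 + \left(158 \cdot 33 + 32819\right) = 3 + \left(5214 + 32819\right) = 3 + 38033 = 38036$)
$K = \frac{1}{38036} \approx 2.6291 \cdot 10^{-5}$
$- K = \left(-1\right) \frac{1}{38036} = - \frac{1}{38036}$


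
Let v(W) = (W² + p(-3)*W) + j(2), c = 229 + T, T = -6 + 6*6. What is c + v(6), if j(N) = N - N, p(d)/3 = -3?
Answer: 241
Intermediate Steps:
p(d) = -9 (p(d) = 3*(-3) = -9)
T = 30 (T = -6 + 36 = 30)
j(N) = 0
c = 259 (c = 229 + 30 = 259)
v(W) = W² - 9*W (v(W) = (W² - 9*W) + 0 = W² - 9*W)
c + v(6) = 259 + 6*(-9 + 6) = 259 + 6*(-3) = 259 - 18 = 241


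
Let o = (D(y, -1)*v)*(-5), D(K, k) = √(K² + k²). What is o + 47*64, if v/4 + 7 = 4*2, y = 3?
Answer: 3008 - 20*√10 ≈ 2944.8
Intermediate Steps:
v = 4 (v = -28 + 4*(4*2) = -28 + 4*8 = -28 + 32 = 4)
o = -20*√10 (o = (√(3² + (-1)²)*4)*(-5) = (√(9 + 1)*4)*(-5) = (√10*4)*(-5) = (4*√10)*(-5) = -20*√10 ≈ -63.246)
o + 47*64 = -20*√10 + 47*64 = -20*√10 + 3008 = 3008 - 20*√10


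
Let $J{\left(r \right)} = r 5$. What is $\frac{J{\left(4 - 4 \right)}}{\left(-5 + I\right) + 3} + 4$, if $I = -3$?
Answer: $4$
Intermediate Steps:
$J{\left(r \right)} = 5 r$
$\frac{J{\left(4 - 4 \right)}}{\left(-5 + I\right) + 3} + 4 = \frac{5 \left(4 - 4\right)}{\left(-5 - 3\right) + 3} + 4 = \frac{5 \left(4 - 4\right)}{-8 + 3} + 4 = \frac{5 \cdot 0}{-5} + 4 = 0 \left(- \frac{1}{5}\right) + 4 = 0 + 4 = 4$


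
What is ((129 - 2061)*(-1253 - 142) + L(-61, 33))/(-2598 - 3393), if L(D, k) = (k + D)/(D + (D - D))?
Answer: -164403568/365451 ≈ -449.86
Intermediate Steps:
L(D, k) = (D + k)/D (L(D, k) = (D + k)/(D + 0) = (D + k)/D)
((129 - 2061)*(-1253 - 142) + L(-61, 33))/(-2598 - 3393) = ((129 - 2061)*(-1253 - 142) + (-61 + 33)/(-61))/(-2598 - 3393) = (-1932*(-1395) - 1/61*(-28))/(-5991) = (2695140 + 28/61)*(-1/5991) = (164403568/61)*(-1/5991) = -164403568/365451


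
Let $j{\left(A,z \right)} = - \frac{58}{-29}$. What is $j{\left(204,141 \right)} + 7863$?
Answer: $7865$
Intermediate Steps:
$j{\left(A,z \right)} = 2$ ($j{\left(A,z \right)} = \left(-58\right) \left(- \frac{1}{29}\right) = 2$)
$j{\left(204,141 \right)} + 7863 = 2 + 7863 = 7865$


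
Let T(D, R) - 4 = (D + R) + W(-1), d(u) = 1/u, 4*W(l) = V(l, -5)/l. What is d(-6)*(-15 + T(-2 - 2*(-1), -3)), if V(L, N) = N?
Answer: 17/8 ≈ 2.1250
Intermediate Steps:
W(l) = -5/(4*l) (W(l) = (-5/l)/4 = -5/(4*l))
T(D, R) = 21/4 + D + R (T(D, R) = 4 + ((D + R) - 5/4/(-1)) = 4 + ((D + R) - 5/4*(-1)) = 4 + ((D + R) + 5/4) = 4 + (5/4 + D + R) = 21/4 + D + R)
d(-6)*(-15 + T(-2 - 2*(-1), -3)) = (-15 + (21/4 + (-2 - 2*(-1)) - 3))/(-6) = -(-15 + (21/4 + (-2 + 2) - 3))/6 = -(-15 + (21/4 + 0 - 3))/6 = -(-15 + 9/4)/6 = -⅙*(-51/4) = 17/8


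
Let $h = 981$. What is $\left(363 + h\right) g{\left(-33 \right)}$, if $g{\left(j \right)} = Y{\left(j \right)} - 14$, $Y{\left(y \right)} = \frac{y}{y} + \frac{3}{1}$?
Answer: $-13440$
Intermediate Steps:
$Y{\left(y \right)} = 4$ ($Y{\left(y \right)} = 1 + 3 \cdot 1 = 1 + 3 = 4$)
$g{\left(j \right)} = -10$ ($g{\left(j \right)} = 4 - 14 = -10$)
$\left(363 + h\right) g{\left(-33 \right)} = \left(363 + 981\right) \left(-10\right) = 1344 \left(-10\right) = -13440$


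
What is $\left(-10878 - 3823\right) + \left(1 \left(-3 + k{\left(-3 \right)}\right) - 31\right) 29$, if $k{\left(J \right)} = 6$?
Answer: $-15513$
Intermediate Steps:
$\left(-10878 - 3823\right) + \left(1 \left(-3 + k{\left(-3 \right)}\right) - 31\right) 29 = \left(-10878 - 3823\right) + \left(1 \left(-3 + 6\right) - 31\right) 29 = -14701 + \left(1 \cdot 3 - 31\right) 29 = -14701 + \left(3 - 31\right) 29 = -14701 - 812 = -15513$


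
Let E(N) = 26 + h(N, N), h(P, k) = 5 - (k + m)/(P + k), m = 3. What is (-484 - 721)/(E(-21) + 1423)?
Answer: -1687/2035 ≈ -0.82899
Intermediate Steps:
h(P, k) = 5 - (3 + k)/(P + k) (h(P, k) = 5 - (k + 3)/(P + k) = 5 - (3 + k)/(P + k))
E(N) = 26 + (-3 + 9*N)/(2*N) (E(N) = 26 + (-3 + 4*N + 5*N)/(N + N) = 26 + (-3 + 9*N)/((2*N)) = 26 + (1/(2*N))*(-3 + 9*N) = 26 + (-3 + 9*N)/(2*N))
(-484 - 721)/(E(-21) + 1423) = (-484 - 721)/((½)*(-3 + 61*(-21))/(-21) + 1423) = -1205/((½)*(-1/21)*(-3 - 1281) + 1423) = -1205/((½)*(-1/21)*(-1284) + 1423) = -1205/(214/7 + 1423) = -1205/10175/7 = -1205*7/10175 = -1687/2035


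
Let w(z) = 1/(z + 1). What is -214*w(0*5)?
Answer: -214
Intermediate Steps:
w(z) = 1/(1 + z)
-214*w(0*5) = -214/(1 + 0*5) = -214/(1 + 0) = -214/1 = -214*1 = -214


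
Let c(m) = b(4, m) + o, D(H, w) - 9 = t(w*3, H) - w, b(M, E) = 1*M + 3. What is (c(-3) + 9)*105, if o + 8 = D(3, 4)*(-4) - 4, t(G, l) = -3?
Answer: -420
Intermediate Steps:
b(M, E) = 3 + M (b(M, E) = M + 3 = 3 + M)
D(H, w) = 6 - w (D(H, w) = 9 + (-3 - w) = 6 - w)
o = -20 (o = -8 + ((6 - 1*4)*(-4) - 4) = -8 + ((6 - 4)*(-4) - 4) = -8 + (2*(-4) - 4) = -8 + (-8 - 4) = -8 - 12 = -20)
c(m) = -13 (c(m) = (3 + 4) - 20 = 7 - 20 = -13)
(c(-3) + 9)*105 = (-13 + 9)*105 = -4*105 = -420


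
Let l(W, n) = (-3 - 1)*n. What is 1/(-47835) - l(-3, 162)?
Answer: 30997079/47835 ≈ 648.00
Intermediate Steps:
l(W, n) = -4*n
1/(-47835) - l(-3, 162) = 1/(-47835) - (-4)*162 = -1/47835 - 1*(-648) = -1/47835 + 648 = 30997079/47835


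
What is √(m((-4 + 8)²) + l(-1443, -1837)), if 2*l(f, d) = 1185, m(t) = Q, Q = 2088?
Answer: √10722/2 ≈ 51.774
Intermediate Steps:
m(t) = 2088
l(f, d) = 1185/2 (l(f, d) = (½)*1185 = 1185/2)
√(m((-4 + 8)²) + l(-1443, -1837)) = √(2088 + 1185/2) = √(5361/2) = √10722/2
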